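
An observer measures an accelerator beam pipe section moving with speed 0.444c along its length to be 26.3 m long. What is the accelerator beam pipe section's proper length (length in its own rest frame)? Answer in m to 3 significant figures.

γ = 1/√(1 − 0.444²) = 1.1160
L₀ = γL = 1.1160 × 26.3 = 29.4 m

L₀ ≈ 29.4 m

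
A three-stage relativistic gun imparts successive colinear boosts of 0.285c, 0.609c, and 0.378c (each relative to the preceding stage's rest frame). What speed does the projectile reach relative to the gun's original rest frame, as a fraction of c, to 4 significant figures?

Compose boost 2: (0.609 + 0.285)/(1 + 0.609×0.285) = 0.8940/1.17356 = 0.761781
Compose boost 3: (0.378 + 0.761781)/(1 + 0.378×0.761781) = 1.13978/1.28795 = 0.8850

u ≈ 0.8850c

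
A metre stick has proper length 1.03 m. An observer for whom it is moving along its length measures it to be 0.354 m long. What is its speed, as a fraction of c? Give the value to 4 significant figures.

γ = L₀/L = 1.03/0.354 = 2.90960
β = √(1 − 1/γ²) = 0.9391

β ≈ 0.9391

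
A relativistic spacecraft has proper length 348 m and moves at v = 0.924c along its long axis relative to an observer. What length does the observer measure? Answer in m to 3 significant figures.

L ≈ 133 m

γ = 1/√(1 − 0.924²) = 2.6151
Length contraction: L = L₀/γ = 348/2.6151 = 133 m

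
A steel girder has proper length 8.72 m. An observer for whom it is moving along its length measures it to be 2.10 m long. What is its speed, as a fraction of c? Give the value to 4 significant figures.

γ = L₀/L = 8.72/2.10 = 4.15238
β = √(1 − 1/γ²) = 0.9706

β ≈ 0.9706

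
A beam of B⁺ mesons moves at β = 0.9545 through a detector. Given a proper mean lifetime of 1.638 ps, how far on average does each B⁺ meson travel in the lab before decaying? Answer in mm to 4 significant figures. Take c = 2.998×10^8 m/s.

d ≈ 1.572 mm

γ = 1/√(1 − 0.9545²) = 3.35333
Dilated lifetime: Δt = γτ₀ = 3.35333 × 1.638 ps = 5.49276 ps
d = vΔt = 0.9545c × 5.49276 ps = 2.86159×10^8 m/s × 5.49276×10^-12 s = 1.572 mm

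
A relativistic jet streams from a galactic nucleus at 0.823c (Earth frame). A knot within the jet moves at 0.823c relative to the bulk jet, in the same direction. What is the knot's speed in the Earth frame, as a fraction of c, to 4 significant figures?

u ≈ 0.9813c

Relativistic velocity addition: u = (u' + v)/(1 + u'v/c²)
= (0.823 + 0.823)/(1 + 0.823×0.823) = 1.646/1.67733 = 0.9813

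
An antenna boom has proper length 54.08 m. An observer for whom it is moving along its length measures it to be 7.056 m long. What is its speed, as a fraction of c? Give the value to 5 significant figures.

γ = L₀/L = 54.08/7.056 = 7.664399
β = √(1 − 1/γ²) = 0.99145

β ≈ 0.99145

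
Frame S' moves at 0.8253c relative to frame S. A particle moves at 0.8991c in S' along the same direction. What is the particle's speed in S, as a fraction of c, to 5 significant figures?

u ≈ 0.98988c

Relativistic velocity addition: u = (u' + v)/(1 + u'v/c²)
= (0.8991 + 0.8253)/(1 + 0.8991×0.8253) = 1.7244/1.742027 = 0.98988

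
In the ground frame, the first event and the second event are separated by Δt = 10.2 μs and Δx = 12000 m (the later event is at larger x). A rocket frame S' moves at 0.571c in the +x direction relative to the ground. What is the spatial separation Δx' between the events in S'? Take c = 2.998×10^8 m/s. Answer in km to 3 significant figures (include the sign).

Δx' ≈ 12.5 km

γ = 1/√(1 − 0.571²) = 1.2181
Δx' = γ(Δx − vΔt) = 1.2181 × (12000 m − 0.571×(2.998×10^8 m/s)×10.2×10^-6 s)
= 1.2181 × (10254 m) = 12.5 km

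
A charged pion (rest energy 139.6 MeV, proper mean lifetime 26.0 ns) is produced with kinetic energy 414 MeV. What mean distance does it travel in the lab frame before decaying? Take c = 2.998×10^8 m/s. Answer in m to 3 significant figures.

d ≈ 29.9 m

γ = 1 + K/(m₀c²) = 1 + 414/139.6 = 3.9656
β = √(1 − 1/γ²) = 0.96768
Dilated lifetime: γτ₀ = 3.9656 × 26.0 ns = 103.11 ns
d = βc·γτ₀ = 0.96768 × (2.998×10^8 m/s) × 1.0311×10^-7 s = 29.9 m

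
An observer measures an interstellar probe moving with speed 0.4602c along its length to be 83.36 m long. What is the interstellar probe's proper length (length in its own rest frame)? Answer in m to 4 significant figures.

γ = 1/√(1 − 0.4602²) = 1.12636
L₀ = γL = 1.12636 × 83.36 = 93.89 m

L₀ ≈ 93.89 m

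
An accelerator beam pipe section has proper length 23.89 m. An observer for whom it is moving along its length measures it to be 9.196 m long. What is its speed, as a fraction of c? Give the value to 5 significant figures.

β ≈ 0.92295

γ = L₀/L = 23.89/9.196 = 2.597869
β = √(1 − 1/γ²) = 0.92295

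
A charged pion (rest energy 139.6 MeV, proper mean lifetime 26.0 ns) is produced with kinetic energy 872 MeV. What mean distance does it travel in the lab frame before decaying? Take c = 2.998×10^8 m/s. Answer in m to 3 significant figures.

γ = 1 + K/(m₀c²) = 1 + 872/139.6 = 7.2464
β = √(1 − 1/γ²) = 0.99043
Dilated lifetime: γτ₀ = 7.2464 × 26.0 ns = 188.41 ns
d = βc·γτ₀ = 0.99043 × (2.998×10^8 m/s) × 1.8841×10^-7 s = 55.9 m

d ≈ 55.9 m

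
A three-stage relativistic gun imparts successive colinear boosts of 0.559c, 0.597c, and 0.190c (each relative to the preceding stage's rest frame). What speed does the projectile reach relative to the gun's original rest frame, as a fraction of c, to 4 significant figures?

Compose boost 2: (0.597 + 0.559)/(1 + 0.597×0.559) = 1.156/1.33372 = 0.866747
Compose boost 3: (0.190 + 0.866747)/(1 + 0.190×0.866747) = 1.05675/1.16468 = 0.9073

u ≈ 0.9073c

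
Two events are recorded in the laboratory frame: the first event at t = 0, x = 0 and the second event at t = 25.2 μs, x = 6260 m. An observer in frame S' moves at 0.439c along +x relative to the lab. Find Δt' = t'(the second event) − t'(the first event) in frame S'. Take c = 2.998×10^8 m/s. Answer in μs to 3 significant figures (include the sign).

γ = 1/√(1 − 0.439²) = 1.1130
Δt' = γ(Δt − vΔx/c²) = 1.1130 × (25.2 μs − 0.439×6260 m / (2.998×10^8 m/s))
= 1.1130 × (16.033 μs) = 17.8 μs

Δt' ≈ 17.8 μs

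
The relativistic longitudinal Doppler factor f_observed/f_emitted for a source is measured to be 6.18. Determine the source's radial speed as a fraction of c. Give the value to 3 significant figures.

f_obs/f_src = √((1+β)/(1−β)) = 6.18  ⇒  (1+β)/(1−β) = 38.192
β = |1 − D²|/(1 + D²) = |1 − 38.192|/(1 + 38.192) = 0.949

β ≈ 0.949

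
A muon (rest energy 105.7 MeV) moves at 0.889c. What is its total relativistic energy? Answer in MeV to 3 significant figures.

E ≈ 231 MeV

γ = 1/√(1 − 0.889²) = 2.1838
E = γm₀c² = 2.1838 × 105.7 MeV = 231 MeV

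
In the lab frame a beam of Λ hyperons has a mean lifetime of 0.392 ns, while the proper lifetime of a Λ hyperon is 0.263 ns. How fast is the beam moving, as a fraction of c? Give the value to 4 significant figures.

γ = Δt/τ₀ = 0.392/0.263 = 1.49049
β = √(1 − 1/γ²) = √(1 − 1/1.49049²) = 0.7415

β ≈ 0.7415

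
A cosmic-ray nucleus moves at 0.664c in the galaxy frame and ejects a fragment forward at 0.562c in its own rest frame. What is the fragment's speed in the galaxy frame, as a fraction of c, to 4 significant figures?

Compose boost 2: (0.562 + 0.664)/(1 + 0.562×0.664) = 1.226/1.37317 = 0.8928

u ≈ 0.8928c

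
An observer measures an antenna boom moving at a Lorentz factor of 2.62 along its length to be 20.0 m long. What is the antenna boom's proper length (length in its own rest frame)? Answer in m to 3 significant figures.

L₀ ≈ 52.4 m

γ = 2.62 (given)
L₀ = γL = 2.62 × 20.0 = 52.4 m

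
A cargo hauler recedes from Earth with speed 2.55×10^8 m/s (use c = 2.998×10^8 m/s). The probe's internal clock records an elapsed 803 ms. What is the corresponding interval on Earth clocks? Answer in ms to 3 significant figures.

Δt ≈ 1530 ms

β = v/c = 2.55×10^8 / 2.998×10^8 = 0.85057
γ = 1/√(1 − 0.85057²) = 1.9016
Time dilation: Δt = γτ₀ = 1.9016 × 803 ms = 1530 ms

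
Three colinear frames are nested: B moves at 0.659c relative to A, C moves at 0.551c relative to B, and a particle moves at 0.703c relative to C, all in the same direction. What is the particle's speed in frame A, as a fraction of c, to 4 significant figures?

u ≈ 0.9795c

Compose boost 2: (0.551 + 0.659)/(1 + 0.551×0.659) = 1.210/1.36311 = 0.887677
Compose boost 3: (0.703 + 0.887677)/(1 + 0.703×0.887677) = 1.59068/1.62404 = 0.9795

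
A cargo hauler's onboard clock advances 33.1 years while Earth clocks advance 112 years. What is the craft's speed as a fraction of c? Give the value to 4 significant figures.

β ≈ 0.9553

γ = Δt/τ₀ = 112/33.1 = 3.38369
β = √(1 − 1/γ²) = √(1 − 1/3.38369²) = 0.9553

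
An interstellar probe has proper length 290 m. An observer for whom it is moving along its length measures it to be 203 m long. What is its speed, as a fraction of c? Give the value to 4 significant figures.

β ≈ 0.7141

γ = L₀/L = 290/203 = 1.42857
β = √(1 − 1/γ²) = 0.7141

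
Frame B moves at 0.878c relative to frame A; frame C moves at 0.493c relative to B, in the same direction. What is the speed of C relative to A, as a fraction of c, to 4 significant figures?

Compose boost 2: (0.493 + 0.878)/(1 + 0.493×0.878) = 1.371/1.43285 = 0.9568

u ≈ 0.9568c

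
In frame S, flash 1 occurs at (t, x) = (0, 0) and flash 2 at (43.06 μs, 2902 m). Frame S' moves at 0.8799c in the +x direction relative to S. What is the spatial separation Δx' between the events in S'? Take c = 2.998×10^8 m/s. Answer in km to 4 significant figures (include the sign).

Δx' ≈ -17.80 km

γ = 1/√(1 − 0.8799²) = 2.10456
Δx' = γ(Δx − vΔt) = 2.10456 × (2902 m − 0.8799×(2.998×10^8 m/s)×43.06×10^-6 s)
= 2.10456 × (-8456.97 m) = -17.80 km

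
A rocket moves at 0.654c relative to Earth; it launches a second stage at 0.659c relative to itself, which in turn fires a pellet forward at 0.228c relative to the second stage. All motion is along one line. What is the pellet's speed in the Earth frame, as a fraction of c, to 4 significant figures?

u ≈ 0.9474c

Compose boost 2: (0.659 + 0.654)/(1 + 0.659×0.654) = 1.313/1.43099 = 0.917549
Compose boost 3: (0.228 + 0.917549)/(1 + 0.228×0.917549) = 1.14555/1.20920 = 0.9474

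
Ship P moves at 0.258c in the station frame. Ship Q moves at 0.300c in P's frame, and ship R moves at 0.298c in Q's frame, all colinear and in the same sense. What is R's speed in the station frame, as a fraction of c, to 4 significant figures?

Compose boost 2: (0.300 + 0.258)/(1 + 0.300×0.258) = 0.5580/1.07740 = 0.517913
Compose boost 3: (0.298 + 0.517913)/(1 + 0.298×0.517913) = 0.815913/1.15434 = 0.7068

u ≈ 0.7068c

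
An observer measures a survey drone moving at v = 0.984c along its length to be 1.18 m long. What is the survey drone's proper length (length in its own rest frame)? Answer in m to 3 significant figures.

L₀ ≈ 6.62 m

γ = 1/√(1 − 0.984²) = 5.6127
L₀ = γL = 5.6127 × 1.18 = 6.62 m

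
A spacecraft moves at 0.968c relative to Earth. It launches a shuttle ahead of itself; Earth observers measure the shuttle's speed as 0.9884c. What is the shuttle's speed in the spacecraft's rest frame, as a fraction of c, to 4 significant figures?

u' ≈ 0.4719c

Inverse velocity addition: u' = (u − v)/(1 − uv/c²)
= (0.9884 − 0.968)/(1 − 0.9884×0.968) = 0.02040/0.0432288 = 0.4719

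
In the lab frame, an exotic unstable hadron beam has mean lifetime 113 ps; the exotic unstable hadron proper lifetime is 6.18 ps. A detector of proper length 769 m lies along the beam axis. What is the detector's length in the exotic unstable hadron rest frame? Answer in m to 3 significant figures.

Time dilation ⇒ γ = Δt/τ₀ = 113/6.18 = 18.285
Length contraction: L = L₀/γ = 769/18.285 = 42.1 m

L ≈ 42.1 m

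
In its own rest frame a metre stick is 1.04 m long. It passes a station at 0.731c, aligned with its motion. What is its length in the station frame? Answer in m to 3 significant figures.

L ≈ 0.710 m

γ = 1/√(1 − 0.731²) = 1.4655
Length contraction: L = L₀/γ = 1.04/1.4655 = 0.710 m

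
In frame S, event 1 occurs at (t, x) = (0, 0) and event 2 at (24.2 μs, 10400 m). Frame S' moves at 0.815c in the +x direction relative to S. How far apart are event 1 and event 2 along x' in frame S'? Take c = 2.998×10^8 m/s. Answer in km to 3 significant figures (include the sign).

γ = 1/√(1 − 0.815²) = 1.7257
Δx' = γ(Δx − vΔt) = 1.7257 × (10400 m − 0.815×(2.998×10^8 m/s)×24.2×10^-6 s)
= 1.7257 × (4487.0 m) = 7.74 km

Δx' ≈ 7.74 km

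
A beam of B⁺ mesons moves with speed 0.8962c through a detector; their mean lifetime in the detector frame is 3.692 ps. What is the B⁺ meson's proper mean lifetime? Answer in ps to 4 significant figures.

τ₀ ≈ 1.638 ps

γ = 1/√(1 − 0.8962²) = 2.25403
Proper time: τ₀ = Δt/γ = 3.692/2.25403 = 1.638 ps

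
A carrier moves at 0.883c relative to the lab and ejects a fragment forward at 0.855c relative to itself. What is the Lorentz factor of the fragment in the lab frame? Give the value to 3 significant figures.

γ ≈ 7.21

u_lab = (0.855 + 0.883)/(1 + 0.855×0.883) = 1.738/1.75496 = 0.990333
γ = 1/√(1 − 0.990333²) = 7.21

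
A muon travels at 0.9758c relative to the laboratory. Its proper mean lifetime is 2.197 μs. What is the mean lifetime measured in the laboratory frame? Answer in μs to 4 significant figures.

Δt ≈ 10.05 μs

γ = 1/√(1 − 0.9758²) = 4.57321
Time dilation: Δt = γτ₀ = 4.57321 × 2.197 μs = 10.05 μs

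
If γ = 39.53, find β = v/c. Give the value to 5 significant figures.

β ≈ 0.99968

β = √(1 − 1/γ²) = √(1 − 1/39.53²) = √(0.9993600) = 0.99968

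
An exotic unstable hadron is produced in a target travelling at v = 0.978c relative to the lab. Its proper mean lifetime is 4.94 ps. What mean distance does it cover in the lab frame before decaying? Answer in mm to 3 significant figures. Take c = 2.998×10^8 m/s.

γ = 1/√(1 − 0.978²) = 4.7938
Dilated lifetime: Δt = γτ₀ = 4.7938 × 4.94 ps = 23.681 ps
d = vΔt = 0.978c × 23.681 ps = 2.9320×10^8 m/s × 2.3681×10^-11 s = 6.94 mm

d ≈ 6.94 mm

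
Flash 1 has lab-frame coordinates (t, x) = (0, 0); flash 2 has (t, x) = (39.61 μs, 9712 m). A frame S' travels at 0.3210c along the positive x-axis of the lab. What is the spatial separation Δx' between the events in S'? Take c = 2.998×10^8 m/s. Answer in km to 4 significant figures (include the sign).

Δx' ≈ 6.230 km

γ = 1/√(1 − 0.3210²) = 1.05588
Δx' = γ(Δx − vΔt) = 1.05588 × (9712 m − 0.3210×(2.998×10^8 m/s)×39.61×10^-6 s)
= 1.05588 × (5900.10 m) = 6.230 km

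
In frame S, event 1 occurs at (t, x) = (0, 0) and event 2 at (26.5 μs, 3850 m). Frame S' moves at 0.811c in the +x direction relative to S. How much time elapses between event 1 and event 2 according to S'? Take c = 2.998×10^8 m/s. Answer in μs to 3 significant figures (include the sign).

Δt' ≈ 27.5 μs

γ = 1/√(1 − 0.811²) = 1.7093
Δt' = γ(Δt − vΔx/c²) = 1.7093 × (26.5 μs − 0.811×3850 m / (2.998×10^8 m/s))
= 1.7093 × (16.085 μs) = 27.5 μs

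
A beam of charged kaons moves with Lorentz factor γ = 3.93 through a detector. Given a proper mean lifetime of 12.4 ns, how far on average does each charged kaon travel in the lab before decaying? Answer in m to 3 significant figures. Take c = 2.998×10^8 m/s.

β = √(1 − 1/γ²) = √(1 − 1/3.93²) = 0.96709
Dilated lifetime: Δt = γτ₀ = 3.93 × 12.4 ns = 48.732 ns
d = vΔt = 0.96709c × 48.732 ns = 2.8993×10^8 m/s × 4.8732×10^-8 s = 14.1 m

d ≈ 14.1 m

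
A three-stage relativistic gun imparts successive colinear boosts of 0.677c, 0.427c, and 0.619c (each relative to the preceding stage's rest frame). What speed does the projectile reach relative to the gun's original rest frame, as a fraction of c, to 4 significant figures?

Compose boost 2: (0.427 + 0.677)/(1 + 0.427×0.677) = 1.104/1.28908 = 0.856425
Compose boost 3: (0.619 + 0.856425)/(1 + 0.619×0.856425) = 1.47543/1.53013 = 0.9643

u ≈ 0.9643c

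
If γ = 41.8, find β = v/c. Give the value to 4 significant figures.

β = √(1 − 1/γ²) = √(1 − 1/41.8²) = √(0.999428) = 0.9997

β ≈ 0.9997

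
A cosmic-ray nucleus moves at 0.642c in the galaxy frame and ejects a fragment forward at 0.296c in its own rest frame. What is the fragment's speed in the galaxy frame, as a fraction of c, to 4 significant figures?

u ≈ 0.7882c

Compose boost 2: (0.296 + 0.642)/(1 + 0.296×0.642) = 0.9380/1.19003 = 0.7882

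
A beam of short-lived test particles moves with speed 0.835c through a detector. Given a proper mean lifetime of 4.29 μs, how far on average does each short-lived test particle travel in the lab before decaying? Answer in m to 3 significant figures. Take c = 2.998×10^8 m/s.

γ = 1/√(1 − 0.835²) = 1.8174
Dilated lifetime: Δt = γτ₀ = 1.8174 × 4.29 μs = 7.7965 μs
d = vΔt = 0.835c × 7.7965 μs = 2.5033×10^8 m/s × 7.7965×10^-6 s = 1950 m

d ≈ 1950 m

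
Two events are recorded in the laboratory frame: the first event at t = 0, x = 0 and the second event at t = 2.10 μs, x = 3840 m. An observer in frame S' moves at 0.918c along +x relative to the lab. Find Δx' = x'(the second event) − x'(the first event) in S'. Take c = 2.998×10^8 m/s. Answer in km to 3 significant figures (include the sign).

γ = 1/√(1 − 0.918²) = 2.5216
Δx' = γ(Δx − vΔt) = 2.5216 × (3840 m − 0.918×(2.998×10^8 m/s)×2.10×10^-6 s)
= 2.5216 × (3262.0 m) = 8.23 km

Δx' ≈ 8.23 km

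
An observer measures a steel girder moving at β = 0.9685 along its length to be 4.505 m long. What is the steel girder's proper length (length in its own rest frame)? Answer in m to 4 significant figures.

γ = 1/√(1 − 0.9685²) = 4.01585
L₀ = γL = 4.01585 × 4.505 = 18.09 m

L₀ ≈ 18.09 m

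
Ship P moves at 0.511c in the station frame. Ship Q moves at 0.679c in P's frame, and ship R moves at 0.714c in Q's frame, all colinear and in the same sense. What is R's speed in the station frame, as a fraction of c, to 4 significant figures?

u ≈ 0.9796c

Compose boost 2: (0.679 + 0.511)/(1 + 0.679×0.511) = 1.190/1.34697 = 0.883465
Compose boost 3: (0.714 + 0.883465)/(1 + 0.714×0.883465) = 1.59747/1.63079 = 0.9796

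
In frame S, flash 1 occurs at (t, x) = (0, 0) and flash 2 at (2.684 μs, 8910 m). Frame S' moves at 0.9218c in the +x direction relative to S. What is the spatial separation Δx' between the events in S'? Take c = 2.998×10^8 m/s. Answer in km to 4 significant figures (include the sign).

Δx' ≈ 21.07 km

γ = 1/√(1 − 0.9218²) = 2.57954
Δx' = γ(Δx − vΔt) = 2.57954 × (8910 m − 0.9218×(2.998×10^8 m/s)×2.684×10^-6 s)
= 2.57954 × (8168.26 m) = 21.07 km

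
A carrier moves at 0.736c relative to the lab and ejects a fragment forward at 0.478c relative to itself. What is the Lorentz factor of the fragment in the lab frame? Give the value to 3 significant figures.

u_lab = (0.478 + 0.736)/(1 + 0.478×0.736) = 1.214/1.35181 = 0.898057
γ = 1/√(1 − 0.898057²) = 2.27

γ ≈ 2.27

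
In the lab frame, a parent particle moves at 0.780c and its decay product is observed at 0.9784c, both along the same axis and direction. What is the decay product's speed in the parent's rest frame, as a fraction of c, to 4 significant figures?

Inverse velocity addition: u' = (u − v)/(1 − uv/c²)
= (0.9784 − 0.780)/(1 − 0.9784×0.780) = 0.1984/0.236848 = 0.8377

u' ≈ 0.8377c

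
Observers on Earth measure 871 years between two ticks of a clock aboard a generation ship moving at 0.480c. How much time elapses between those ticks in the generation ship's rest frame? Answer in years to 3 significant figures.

τ₀ ≈ 764 years

γ = 1/√(1 − 0.480²) = 1.1399
Proper time: τ₀ = Δt/γ = 871/1.1399 = 764 years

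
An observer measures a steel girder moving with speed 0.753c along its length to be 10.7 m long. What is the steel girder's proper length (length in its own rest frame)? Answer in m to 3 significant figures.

L₀ ≈ 16.3 m

γ = 1/√(1 − 0.753²) = 1.5197
L₀ = γL = 1.5197 × 10.7 = 16.3 m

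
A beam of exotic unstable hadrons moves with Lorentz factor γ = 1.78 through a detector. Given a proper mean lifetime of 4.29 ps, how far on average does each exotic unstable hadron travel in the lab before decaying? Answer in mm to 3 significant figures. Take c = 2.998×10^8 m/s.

d ≈ 1.89 mm

β = √(1 − 1/γ²) = √(1 − 1/1.78²) = 0.82727
Dilated lifetime: Δt = γτ₀ = 1.78 × 4.29 ps = 7.6362 ps
d = vΔt = 0.82727c × 7.6362 ps = 2.4802×10^8 m/s × 7.6362×10^-12 s = 1.89 mm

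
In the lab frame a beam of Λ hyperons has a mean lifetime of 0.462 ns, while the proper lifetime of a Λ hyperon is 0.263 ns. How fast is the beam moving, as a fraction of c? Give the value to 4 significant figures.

β ≈ 0.8222

γ = Δt/τ₀ = 0.462/0.263 = 1.75665
β = √(1 − 1/γ²) = √(1 − 1/1.75665²) = 0.8222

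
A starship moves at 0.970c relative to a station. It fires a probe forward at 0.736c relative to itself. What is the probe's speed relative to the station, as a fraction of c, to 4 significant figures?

Relativistic velocity addition: u = (u' + v)/(1 + u'v/c²)
= (0.736 + 0.970)/(1 + 0.736×0.970) = 1.706/1.71392 = 0.9954

u ≈ 0.9954c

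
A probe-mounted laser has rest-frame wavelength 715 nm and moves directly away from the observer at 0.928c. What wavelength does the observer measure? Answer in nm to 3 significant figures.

Relativistic Doppler: λ_obs = λ_src √((1+β)/(1−β))
= 715 × √(1.9280/0.072000) = 715 × 5.1747 = 3700 nm

λ_obs ≈ 3700 nm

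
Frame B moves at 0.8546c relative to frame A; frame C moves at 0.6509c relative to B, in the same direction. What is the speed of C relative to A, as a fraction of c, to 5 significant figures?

Compose boost 2: (0.6509 + 0.8546)/(1 + 0.6509×0.8546) = 1.5055/1.556259 = 0.96738

u ≈ 0.96738c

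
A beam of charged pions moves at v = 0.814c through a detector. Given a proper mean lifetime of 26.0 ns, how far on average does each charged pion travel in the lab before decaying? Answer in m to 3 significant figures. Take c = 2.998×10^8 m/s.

d ≈ 10.9 m

γ = 1/√(1 − 0.814²) = 1.7216
Dilated lifetime: Δt = γτ₀ = 1.7216 × 26.0 ns = 44.761 ns
d = vΔt = 0.814c × 44.761 ns = 2.4404×10^8 m/s × 4.4761×10^-8 s = 10.9 m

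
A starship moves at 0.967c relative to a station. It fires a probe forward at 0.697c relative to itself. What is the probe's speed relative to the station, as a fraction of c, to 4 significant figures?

Relativistic velocity addition: u = (u' + v)/(1 + u'v/c²)
= (0.697 + 0.967)/(1 + 0.697×0.967) = 1.664/1.67400 = 0.9940

u ≈ 0.9940c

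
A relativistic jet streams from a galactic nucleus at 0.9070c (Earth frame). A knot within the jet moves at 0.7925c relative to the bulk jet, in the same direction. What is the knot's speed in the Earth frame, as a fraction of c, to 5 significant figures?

u ≈ 0.98877c

Relativistic velocity addition: u = (u' + v)/(1 + u'v/c²)
= (0.7925 + 0.9070)/(1 + 0.7925×0.9070) = 1.6995/1.718797 = 0.98877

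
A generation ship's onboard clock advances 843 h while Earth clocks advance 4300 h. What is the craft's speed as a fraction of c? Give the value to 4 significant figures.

β ≈ 0.9806

γ = Δt/τ₀ = 4300/843 = 5.10083
β = √(1 − 1/γ²) = √(1 − 1/5.10083²) = 0.9806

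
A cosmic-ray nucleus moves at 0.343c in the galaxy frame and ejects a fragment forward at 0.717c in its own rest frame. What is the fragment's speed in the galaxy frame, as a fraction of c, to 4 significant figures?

Compose boost 2: (0.717 + 0.343)/(1 + 0.717×0.343) = 1.060/1.24593 = 0.8508

u ≈ 0.8508c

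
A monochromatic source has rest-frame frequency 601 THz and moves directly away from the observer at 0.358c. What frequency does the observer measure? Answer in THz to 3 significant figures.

f_obs ≈ 413 THz

Relativistic Doppler: f_obs = f_src √((1−β)/(1+β))
= 601 × √(0.64200/1.3580) = 601 × 0.68757 = 413 THz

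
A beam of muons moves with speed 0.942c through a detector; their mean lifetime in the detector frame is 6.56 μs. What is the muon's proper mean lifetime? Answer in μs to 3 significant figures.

τ₀ ≈ 2.20 μs

γ = 1/√(1 − 0.942²) = 2.9796
Proper time: τ₀ = Δt/γ = 6.56/2.9796 = 2.20 μs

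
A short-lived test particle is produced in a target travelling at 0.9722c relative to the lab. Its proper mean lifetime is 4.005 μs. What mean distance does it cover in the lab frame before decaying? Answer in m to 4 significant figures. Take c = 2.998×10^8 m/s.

d ≈ 4985 m

γ = 1/√(1 − 0.9722²) = 4.27073
Dilated lifetime: Δt = γτ₀ = 4.27073 × 4.005 μs = 17.1043 μs
d = vΔt = 0.9722c × 17.1043 μs = 2.91466×10^8 m/s × 1.71043×10^-5 s = 4985 m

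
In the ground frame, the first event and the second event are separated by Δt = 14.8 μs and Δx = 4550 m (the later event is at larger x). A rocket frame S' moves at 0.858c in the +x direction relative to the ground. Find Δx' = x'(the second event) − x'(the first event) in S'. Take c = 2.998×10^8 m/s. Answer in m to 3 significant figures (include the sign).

Δx' ≈ 1450 m

γ = 1/√(1 − 0.858²) = 1.9469
Δx' = γ(Δx − vΔt) = 1.9469 × (4550 m − 0.858×(2.998×10^8 m/s)×14.8×10^-6 s)
= 1.9469 × (743.02 m) = 1450 m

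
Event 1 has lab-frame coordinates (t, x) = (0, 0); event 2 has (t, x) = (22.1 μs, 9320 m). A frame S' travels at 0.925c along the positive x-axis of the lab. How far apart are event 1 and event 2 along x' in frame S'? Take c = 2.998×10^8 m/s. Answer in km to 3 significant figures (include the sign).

Δx' ≈ 8.40 km

γ = 1/√(1 − 0.925²) = 2.6318
Δx' = γ(Δx − vΔt) = 2.6318 × (9320 m − 0.925×(2.998×10^8 m/s)×22.1×10^-6 s)
= 2.6318 × (3191.3 m) = 8.40 km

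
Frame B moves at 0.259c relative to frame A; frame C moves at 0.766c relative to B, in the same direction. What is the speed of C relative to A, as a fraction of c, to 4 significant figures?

u ≈ 0.8553c

Compose boost 2: (0.766 + 0.259)/(1 + 0.766×0.259) = 1.025/1.19839 = 0.8553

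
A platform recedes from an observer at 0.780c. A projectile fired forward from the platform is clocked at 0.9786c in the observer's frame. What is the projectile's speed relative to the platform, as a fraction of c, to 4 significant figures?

u' ≈ 0.8391c

Inverse velocity addition: u' = (u − v)/(1 − uv/c²)
= (0.9786 − 0.780)/(1 − 0.9786×0.780) = 0.1986/0.236692 = 0.8391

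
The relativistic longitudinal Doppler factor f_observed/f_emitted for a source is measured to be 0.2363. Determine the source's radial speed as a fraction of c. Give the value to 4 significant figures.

f_obs/f_src = √((1−β)/(1+β)) = 0.2363  ⇒  (1−β)/(1+β) = 0.0558377
β = |1 − D²|/(1 + D²) = |1 − 0.0558377|/(1 + 0.0558377) = 0.8942

β ≈ 0.8942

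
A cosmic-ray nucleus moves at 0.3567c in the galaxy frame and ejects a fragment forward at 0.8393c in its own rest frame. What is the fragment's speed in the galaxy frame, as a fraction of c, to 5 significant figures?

Compose boost 2: (0.8393 + 0.3567)/(1 + 0.8393×0.3567) = 1.1960/1.299378 = 0.92044

u ≈ 0.92044c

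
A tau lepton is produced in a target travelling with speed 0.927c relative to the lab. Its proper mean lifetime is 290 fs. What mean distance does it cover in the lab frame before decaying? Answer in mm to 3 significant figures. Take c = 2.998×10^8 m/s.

d ≈ 0.215 mm

γ = 1/√(1 − 0.927²) = 2.6662
Dilated lifetime: Δt = γτ₀ = 2.6662 × 290 fs = 773.21 fs
d = vΔt = 0.927c × 773.21 fs = 2.7791×10^8 m/s × 7.7321×10^-13 s = 0.215 mm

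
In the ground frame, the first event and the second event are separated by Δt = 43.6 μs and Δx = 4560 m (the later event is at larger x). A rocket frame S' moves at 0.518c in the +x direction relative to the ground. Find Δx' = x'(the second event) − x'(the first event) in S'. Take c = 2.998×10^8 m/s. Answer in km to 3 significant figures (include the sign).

γ = 1/√(1 − 0.518²) = 1.1691
Δx' = γ(Δx − vΔt) = 1.1691 × (4560 m − 0.518×(2.998×10^8 m/s)×43.6×10^-6 s)
= 1.1691 × (-2210.9 m) = -2.58 km

Δx' ≈ -2.58 km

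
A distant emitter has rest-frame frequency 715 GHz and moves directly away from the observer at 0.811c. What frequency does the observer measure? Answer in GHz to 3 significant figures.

Relativistic Doppler: f_obs = f_src √((1−β)/(1+β))
= 715 × √(0.18900/1.8110) = 715 × 0.32305 = 231 GHz

f_obs ≈ 231 GHz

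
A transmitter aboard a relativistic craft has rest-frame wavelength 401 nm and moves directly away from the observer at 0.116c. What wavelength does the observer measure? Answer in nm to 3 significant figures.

λ_obs ≈ 451 nm

Relativistic Doppler: λ_obs = λ_src √((1+β)/(1−β))
= 401 × √(1.1160/0.88400) = 401 × 1.1236 = 451 nm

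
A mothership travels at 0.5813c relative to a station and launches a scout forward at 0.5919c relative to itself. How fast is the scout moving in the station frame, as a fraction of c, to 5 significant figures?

Compose boost 2: (0.5919 + 0.5813)/(1 + 0.5919×0.5813) = 1.1732/1.344071 = 0.87287

u ≈ 0.87287c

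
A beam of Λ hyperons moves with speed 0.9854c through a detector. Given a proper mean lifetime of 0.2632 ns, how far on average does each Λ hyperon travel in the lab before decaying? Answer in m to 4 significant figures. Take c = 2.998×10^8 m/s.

γ = 1/√(1 − 0.9854²) = 5.87354
Dilated lifetime: Δt = γτ₀ = 5.87354 × 0.2632 ns = 1.54591 ns
d = vΔt = 0.9854c × 1.54591 ns = 2.95423×10^8 m/s × 1.54591×10^-9 s = 0.4567 m

d ≈ 0.4567 m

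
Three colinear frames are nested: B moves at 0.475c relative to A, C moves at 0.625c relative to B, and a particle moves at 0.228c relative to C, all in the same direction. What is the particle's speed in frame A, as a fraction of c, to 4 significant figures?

Compose boost 2: (0.625 + 0.475)/(1 + 0.625×0.475) = 1.100/1.29688 = 0.848193
Compose boost 3: (0.228 + 0.848193)/(1 + 0.228×0.848193) = 1.07619/1.19339 = 0.9018

u ≈ 0.9018c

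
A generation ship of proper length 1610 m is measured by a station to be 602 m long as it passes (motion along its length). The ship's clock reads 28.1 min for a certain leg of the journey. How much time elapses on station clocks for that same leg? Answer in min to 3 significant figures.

Length contraction ⇒ γ = L₀/L = 1610/602 = 2.6744
Time dilation: Δt = γτ₀ = 2.6744 × 28.1 min = 75.2 min

Δt ≈ 75.2 min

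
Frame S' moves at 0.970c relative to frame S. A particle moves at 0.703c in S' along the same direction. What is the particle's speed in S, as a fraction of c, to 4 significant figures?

u ≈ 0.9947c

Relativistic velocity addition: u = (u' + v)/(1 + u'v/c²)
= (0.703 + 0.970)/(1 + 0.703×0.970) = 1.673/1.68191 = 0.9947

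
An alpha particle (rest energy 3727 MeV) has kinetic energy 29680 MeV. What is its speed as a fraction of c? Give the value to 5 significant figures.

β ≈ 0.99376

γ = 1 + K/(m₀c²) = 1 + 29680/3727 = 8.963510
β = √(1 − 1/γ²) = 0.99376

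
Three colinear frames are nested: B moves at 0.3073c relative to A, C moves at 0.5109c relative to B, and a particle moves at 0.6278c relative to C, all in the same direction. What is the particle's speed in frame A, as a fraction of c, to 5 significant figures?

Compose boost 2: (0.5109 + 0.3073)/(1 + 0.5109×0.3073) = 0.81820/1.157000 = 0.7071740
Compose boost 3: (0.6278 + 0.7071740)/(1 + 0.6278×0.7071740) = 1.334974/1.443964 = 0.92452

u ≈ 0.92452c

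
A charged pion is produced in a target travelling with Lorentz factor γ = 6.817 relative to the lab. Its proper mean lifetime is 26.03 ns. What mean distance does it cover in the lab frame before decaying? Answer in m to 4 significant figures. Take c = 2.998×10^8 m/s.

β = √(1 − 1/γ²) = √(1 − 1/6.817²) = 0.989182
Dilated lifetime: Δt = γτ₀ = 6.817 × 26.03 ns = 177.447 ns
d = vΔt = 0.989182c × 177.447 ns = 2.96557×10^8 m/s × 1.77447×10^-7 s = 52.62 m

d ≈ 52.62 m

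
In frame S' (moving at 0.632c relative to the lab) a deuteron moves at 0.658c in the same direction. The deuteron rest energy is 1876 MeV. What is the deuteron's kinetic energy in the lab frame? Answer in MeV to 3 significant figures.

K ≈ 2680 MeV

u_lab = (0.658 + 0.632)/(1 + 0.658×0.632) = 0.911110
γ = 1/√(1 − 0.911110²) = 2.4262
K = (γ − 1)m₀c² = (2.4262 − 1) × 1876 = 1.4262 × 1876 = 2680 MeV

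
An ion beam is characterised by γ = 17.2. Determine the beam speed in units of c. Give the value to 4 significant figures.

β ≈ 0.9983

β = √(1 − 1/γ²) = √(1 − 1/17.2²) = √(0.996620) = 0.9983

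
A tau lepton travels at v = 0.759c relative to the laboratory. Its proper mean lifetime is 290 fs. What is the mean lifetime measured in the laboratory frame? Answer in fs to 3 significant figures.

Δt ≈ 445 fs

γ = 1/√(1 − 0.759²) = 1.5359
Time dilation: Δt = γτ₀ = 1.5359 × 290 fs = 445 fs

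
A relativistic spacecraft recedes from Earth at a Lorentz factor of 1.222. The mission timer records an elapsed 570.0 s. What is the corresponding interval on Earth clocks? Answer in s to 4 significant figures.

γ = 1.222 (given)
Time dilation: Δt = γτ₀ = 1.222 × 570.0 s = 696.5 s

Δt ≈ 696.5 s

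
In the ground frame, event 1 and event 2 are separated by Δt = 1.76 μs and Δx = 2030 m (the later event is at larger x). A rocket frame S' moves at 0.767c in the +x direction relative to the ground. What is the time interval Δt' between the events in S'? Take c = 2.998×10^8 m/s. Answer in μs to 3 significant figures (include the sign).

γ = 1/√(1 − 0.767²) = 1.5585
Δt' = γ(Δt − vΔx/c²) = 1.5585 × (1.76 μs − 0.767×2030 m / (2.998×10^8 m/s))
= 1.5585 × (-3.4335 μs) = -5.35 μs

Δt' ≈ -5.35 μs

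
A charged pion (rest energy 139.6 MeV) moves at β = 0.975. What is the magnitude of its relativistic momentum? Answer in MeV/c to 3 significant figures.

p ≈ 613 MeV/c

γ = 1/√(1 − 0.975²) = 4.5004
p = γβm₀c = 4.5004 × 0.975 × 139.6 MeV/c = 613 MeV/c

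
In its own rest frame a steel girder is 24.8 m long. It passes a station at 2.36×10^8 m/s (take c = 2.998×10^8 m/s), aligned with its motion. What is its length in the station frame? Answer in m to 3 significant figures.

L ≈ 15.3 m

β = v/c = 2.36×10^8 / 2.998×10^8 = 0.78719
γ = 1/√(1 − 0.78719²) = 1.6215
Length contraction: L = L₀/γ = 24.8/1.6215 = 15.3 m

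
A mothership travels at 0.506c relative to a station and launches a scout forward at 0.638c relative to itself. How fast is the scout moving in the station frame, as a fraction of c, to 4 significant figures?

u ≈ 0.8648c

Compose boost 2: (0.638 + 0.506)/(1 + 0.638×0.506) = 1.144/1.32283 = 0.8648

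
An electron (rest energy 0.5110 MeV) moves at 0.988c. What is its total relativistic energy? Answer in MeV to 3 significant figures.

E ≈ 3.31 MeV

γ = 1/√(1 − 0.988²) = 6.4744
E = γm₀c² = 6.4744 × 0.5110 MeV = 3.31 MeV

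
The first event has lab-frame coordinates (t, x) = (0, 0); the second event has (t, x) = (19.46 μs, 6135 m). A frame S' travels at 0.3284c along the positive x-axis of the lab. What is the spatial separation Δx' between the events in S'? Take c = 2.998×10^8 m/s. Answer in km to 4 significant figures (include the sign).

Δx' ≈ 4.467 km

γ = 1/√(1 − 0.3284²) = 1.05872
Δx' = γ(Δx − vΔt) = 1.05872 × (6135 m − 0.3284×(2.998×10^8 m/s)×19.46×10^-6 s)
= 1.05872 × (4219.08 m) = 4.467 km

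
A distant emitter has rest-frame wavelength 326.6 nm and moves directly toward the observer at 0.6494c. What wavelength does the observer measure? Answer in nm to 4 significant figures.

Relativistic Doppler: λ_obs = λ_src √((1−β)/(1+β))
= 326.6 × √(0.350600/1.64940) = 326.6 × 0.461045 = 150.6 nm

λ_obs ≈ 150.6 nm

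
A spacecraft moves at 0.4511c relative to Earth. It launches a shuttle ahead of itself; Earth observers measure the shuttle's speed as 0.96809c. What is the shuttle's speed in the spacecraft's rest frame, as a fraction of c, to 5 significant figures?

u' ≈ 0.91780c

Inverse velocity addition: u' = (u − v)/(1 − uv/c²)
= (0.96809 − 0.4511)/(1 − 0.96809×0.4511) = 0.51699/0.5632946 = 0.91780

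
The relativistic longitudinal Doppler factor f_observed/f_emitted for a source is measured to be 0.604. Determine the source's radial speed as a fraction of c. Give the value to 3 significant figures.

f_obs/f_src = √((1−β)/(1+β)) = 0.604  ⇒  (1−β)/(1+β) = 0.36482
β = |1 − D²|/(1 + D²) = |1 − 0.36482|/(1 + 0.36482) = 0.465

β ≈ 0.465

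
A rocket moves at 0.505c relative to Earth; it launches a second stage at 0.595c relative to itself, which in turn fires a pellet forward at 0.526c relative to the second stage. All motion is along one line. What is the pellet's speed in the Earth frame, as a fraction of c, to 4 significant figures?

u ≈ 0.9494c

Compose boost 2: (0.595 + 0.505)/(1 + 0.595×0.505) = 1.100/1.30048 = 0.845845
Compose boost 3: (0.526 + 0.845845)/(1 + 0.526×0.845845) = 1.37184/1.44491 = 0.9494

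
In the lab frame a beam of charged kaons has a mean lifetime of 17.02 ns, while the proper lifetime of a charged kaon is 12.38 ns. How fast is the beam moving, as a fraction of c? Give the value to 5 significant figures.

γ = Δt/τ₀ = 17.02/12.38 = 1.374798
β = √(1 − 1/γ²) = √(1 − 1/1.374798²) = 0.68624

β ≈ 0.68624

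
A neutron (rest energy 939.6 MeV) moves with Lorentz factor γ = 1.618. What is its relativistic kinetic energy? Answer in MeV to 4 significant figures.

K ≈ 580.7 MeV

γ = 1.618 (given)
K = (γ − 1)m₀c² = (1.618 − 1) × 939.6 MeV = 0.618000 × 939.6 MeV = 580.7 MeV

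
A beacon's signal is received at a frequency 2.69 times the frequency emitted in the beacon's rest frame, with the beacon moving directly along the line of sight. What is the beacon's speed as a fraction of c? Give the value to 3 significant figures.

β ≈ 0.757

f_obs/f_src = √((1+β)/(1−β)) = 2.69  ⇒  (1+β)/(1−β) = 7.2361
β = |1 − D²|/(1 + D²) = |1 − 7.2361|/(1 + 7.2361) = 0.757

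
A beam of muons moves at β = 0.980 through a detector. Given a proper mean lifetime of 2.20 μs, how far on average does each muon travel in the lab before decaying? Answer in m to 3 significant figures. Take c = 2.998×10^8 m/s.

d ≈ 3250 m

γ = 1/√(1 − 0.980²) = 5.0252
Dilated lifetime: Δt = γτ₀ = 5.0252 × 2.20 μs = 11.055 μs
d = vΔt = 0.980c × 11.055 μs = 2.9380×10^8 m/s × 1.1055×10^-5 s = 3250 m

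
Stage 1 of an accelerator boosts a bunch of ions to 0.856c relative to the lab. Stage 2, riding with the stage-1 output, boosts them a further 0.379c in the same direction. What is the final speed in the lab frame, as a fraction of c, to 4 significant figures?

Compose boost 2: (0.379 + 0.856)/(1 + 0.379×0.856) = 1.235/1.32442 = 0.9325

u ≈ 0.9325c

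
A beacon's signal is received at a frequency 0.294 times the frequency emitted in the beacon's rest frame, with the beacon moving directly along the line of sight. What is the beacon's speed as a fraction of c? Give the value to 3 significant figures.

β ≈ 0.841

f_obs/f_src = √((1−β)/(1+β)) = 0.294  ⇒  (1−β)/(1+β) = 0.086436
β = |1 − D²|/(1 + D²) = |1 − 0.086436|/(1 + 0.086436) = 0.841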